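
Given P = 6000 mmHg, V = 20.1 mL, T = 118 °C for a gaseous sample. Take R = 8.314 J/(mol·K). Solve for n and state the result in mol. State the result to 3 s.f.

0.00494 mol

Solving PV = nRT for n: n = PV/(RT).
P = 6000 mmHg = 7.999×10^5 Pa; V = 20.1 mL = 2.010×10^-5 m³; T = 118 °C = 391.1 K; R = 8.314 J/(mol·K).
n = 0.004944 mol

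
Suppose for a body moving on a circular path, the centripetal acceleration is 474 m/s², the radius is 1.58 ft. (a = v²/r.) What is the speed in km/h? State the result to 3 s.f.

Rearranging: v = √(a·r).
a = 474 m/s²; r = 1.58 ft = 0.4816 m.
v = 15.11 m/s
15.11 m/s × (1 km/h / 0.2778 m/s) = 54.39 km/h

54.4 km/h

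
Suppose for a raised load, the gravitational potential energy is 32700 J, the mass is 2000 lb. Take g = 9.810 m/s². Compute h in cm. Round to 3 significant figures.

Rearranging PE = m·g·h for h: h = PE/(m·g).
PE = 32700 J; m = 2000 lb = 907.2 kg; g = 9.810 m/s².
h = 3.674 m
3.674 m × (1 cm / 0.01000 m) = 367.4 cm

367 cm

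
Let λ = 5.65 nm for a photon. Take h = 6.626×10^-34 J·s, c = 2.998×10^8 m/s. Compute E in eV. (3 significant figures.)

219 eV

Directly: E = hc/λ.
λ = 5.65 nm = 5.650×10^-9 m; h = 6.626×10^-34 J·s; c = 2.998×10^8 m/s.
E = 3.516×10^-17 J  (the unit combination reduces to kg·m²/s² = J)
3.516×10^-17 J × (1 eV / 1.602×10^-19 J) = 219.4 eV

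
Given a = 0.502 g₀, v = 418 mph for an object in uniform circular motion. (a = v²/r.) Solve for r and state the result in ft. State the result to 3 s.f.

23300 ft

Solving a = v²/r for r: r = v²/a.
a = 0.502 g₀ = 4.923 m/s²; v = 418 mph = 186.9 m/s.
r = 7093 m
7093 m × (1 ft / 0.3048 m) = 23271 ft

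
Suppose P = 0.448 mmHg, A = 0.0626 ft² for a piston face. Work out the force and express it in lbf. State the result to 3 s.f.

0.0781 lbf

Solving P = F/A for F: F = P·A.
P = 0.448 mmHg = 59.73 Pa; A = 0.0626 ft² = 0.005816 m².
F = 0.3474 N
0.3474 N × (1 lbf / 4.448 N) = 0.07809 lbf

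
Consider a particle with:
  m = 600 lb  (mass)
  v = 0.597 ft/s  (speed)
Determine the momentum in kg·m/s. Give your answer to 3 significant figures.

p is given directly by: p = mv.
m = 600 lb = 272.2 kg; v = 0.597 ft/s = 0.1820 m/s.
p = 49.52 kg·m/s  (the unit combination reduces to kg·m/s = kg·m/s)

49.5 kg·m/s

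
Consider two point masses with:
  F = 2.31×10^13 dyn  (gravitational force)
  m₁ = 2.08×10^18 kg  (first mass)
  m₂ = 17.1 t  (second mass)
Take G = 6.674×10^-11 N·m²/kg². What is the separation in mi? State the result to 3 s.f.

Solving F = G·m₁·m₂/r² for r: r = √(G·m₁m₂/F).
F = 2.31×10^13 dyn = 2.310×10^8 N; m₁ = 2.08×10^18 kg; m₂ = 17.1 t = 17100 kg; G = 6.674×10^-11 N·m²/kg².
r = 101.4 m
101.4 m × (1 mi / 1609 m) = 0.06299 mi

0.0630 mi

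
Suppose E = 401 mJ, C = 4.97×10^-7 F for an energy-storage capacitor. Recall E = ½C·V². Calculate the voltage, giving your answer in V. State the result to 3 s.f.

Rearranging E = ½C·V² for V: V = √(2E/C).
E = 401 mJ = 0.4010 J; C = 4.97×10^-7 F.
V = 1270 V

1270 V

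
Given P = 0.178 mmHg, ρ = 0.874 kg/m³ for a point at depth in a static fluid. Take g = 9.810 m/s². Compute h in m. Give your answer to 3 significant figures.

2.77 m

Rearranging P = ρ·g·h for h: h = P/(ρ·g).
P = 0.178 mmHg = 23.73 Pa; ρ = 0.874 kg/m³; g = 9.810 m/s².
h = 2.768 m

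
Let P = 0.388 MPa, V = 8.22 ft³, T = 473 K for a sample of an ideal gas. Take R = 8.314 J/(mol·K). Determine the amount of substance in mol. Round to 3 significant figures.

Rearranging: n = PV/(RT).
P = 0.388 MPa = 3.880×10^5 Pa; V = 8.22 ft³ = 0.2328 m³; T = 473 K; R = 8.314 J/(mol·K).
n = 22.97 mol

23.0 mol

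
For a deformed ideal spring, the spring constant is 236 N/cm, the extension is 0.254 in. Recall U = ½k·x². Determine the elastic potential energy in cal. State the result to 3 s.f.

0.117 cal

Directly: U = ½kx².
k = 236 N/cm = 23600 N/m; x = 0.254 in = 0.006452 m.
U = 0.4912 J  (the unit combination reduces to kg·m²/s² = J)
0.4912 J × (1 cal / 4.184 J) = 0.1174 cal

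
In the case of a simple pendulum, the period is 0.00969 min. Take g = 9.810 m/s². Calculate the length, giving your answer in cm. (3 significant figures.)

8.40 cm

Rearranging: L = g·(T/2π)².
T = 0.00969 min = 0.5814 s; g = 9.810 m/s².
L = 0.08400 m
0.08400 m × (1 cm / 0.01000 m) = 8.400 cm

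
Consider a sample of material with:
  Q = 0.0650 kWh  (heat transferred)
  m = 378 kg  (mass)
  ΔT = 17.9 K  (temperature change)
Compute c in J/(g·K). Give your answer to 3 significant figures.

0.0346 J/(g·K)

Rearranging Q = m·c·ΔT for c: c = Q/(m·ΔT).
Q = 0.0650 kWh = 2.340×10^5 J; m = 378 kg; ΔT = 17.9 K.
c = 34.58 J/(kg·K)
34.58 J/(kg·K) × (1 J/(g·K) / 1000 J/(kg·K)) = 0.03458 J/(g·K)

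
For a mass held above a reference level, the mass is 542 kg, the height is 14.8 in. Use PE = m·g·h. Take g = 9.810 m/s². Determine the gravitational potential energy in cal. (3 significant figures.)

478 cal

Directly: PE = mgh.
m = 542 kg; h = 14.8 in = 0.3759 m; g = 9.810 m/s².
PE = 1999 J  (the unit combination reduces to kg·m²/s² = J)
1999 J × (1 cal / 4.184 J) = 477.7 cal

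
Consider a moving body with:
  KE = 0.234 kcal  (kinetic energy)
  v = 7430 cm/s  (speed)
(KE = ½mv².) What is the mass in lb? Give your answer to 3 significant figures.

0.782 lb

Rearranging KE = ½mv² for m: m = 2·KE/v².
KE = 0.234 kcal = 979.1 J; v = 7430 cm/s = 74.30 m/s.
m = 0.3547 kg
0.3547 kg × (1 lb / 0.4536 kg) = 0.7820 lb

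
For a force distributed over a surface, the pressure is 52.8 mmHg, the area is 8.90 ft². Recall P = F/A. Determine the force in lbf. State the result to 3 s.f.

Rearranging: F = P·A.
P = 52.8 mmHg = 7039 Pa; A = 8.90 ft² = 0.8268 m².
F = 5820 N
5820 N × (1 lbf / 4.448 N) = 1308 lbf

1310 lbf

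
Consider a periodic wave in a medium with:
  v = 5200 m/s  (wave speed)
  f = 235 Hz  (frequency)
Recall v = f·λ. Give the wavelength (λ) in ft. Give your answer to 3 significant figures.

72.6 ft

Rearranging v = f·λ for λ: λ = v/f.
v = 5200 m/s; f = 235 Hz.
λ = 22.13 m
22.13 m × (1 ft / 0.3048 m) = 72.60 ft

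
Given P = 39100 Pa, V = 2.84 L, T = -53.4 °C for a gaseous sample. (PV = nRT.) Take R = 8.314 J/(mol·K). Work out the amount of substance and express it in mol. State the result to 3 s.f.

Solving PV = nRT for n: n = PV/(RT).
P = 39100 Pa; V = 2.84 L = 0.002840 m³; T = -53.4 °C = 219.7 K; R = 8.314 J/(mol·K).
n = 0.06078 mol

0.0608 mol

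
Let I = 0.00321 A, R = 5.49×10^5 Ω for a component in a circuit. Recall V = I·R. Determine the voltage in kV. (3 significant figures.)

Directly: V = IR.
I = 0.00321 A; R = 5.49×10^5 Ω.
V = 1762 V
1762 V × (1 kV / 1000 V) = 1.762 kV

1.76 kV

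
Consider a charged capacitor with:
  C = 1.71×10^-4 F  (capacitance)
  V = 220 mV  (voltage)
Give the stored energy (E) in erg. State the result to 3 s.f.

41.4 erg

E is given directly by: E = ½CV².
C = 1.71×10^-4 F; V = 220 mV = 0.2200 V.
E = 4.138×10^-6 J  (the unit combination reduces to kg·m²/s² = J)
4.138×10^-6 J × (1 erg / 1.000×10^-7 J) = 41.38 erg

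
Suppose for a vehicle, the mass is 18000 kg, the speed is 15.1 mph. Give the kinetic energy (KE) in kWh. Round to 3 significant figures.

0.114 kWh

KE is given directly by: KE = ½mv².
m = 18000 kg; v = 15.1 mph = 6.750 m/s.
KE = 4.101×10^5 J  (the unit combination reduces to kg·m²/s² = J)
4.101×10^5 J × (1 kWh / 3.600×10^6 J) = 0.1139 kWh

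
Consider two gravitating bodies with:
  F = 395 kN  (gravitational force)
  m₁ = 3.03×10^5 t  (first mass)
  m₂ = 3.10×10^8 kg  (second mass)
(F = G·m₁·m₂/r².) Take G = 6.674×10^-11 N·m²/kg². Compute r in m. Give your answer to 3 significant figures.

From Newton's law of gravitation: r = √(G·m₁m₂/F).
F = 395 kN = 3.950×10^5 N; m₁ = 3.03×10^5 t = 3.030×10^8 kg; m₂ = 3.10×10^8 kg; G = 6.674×10^-11 N·m²/kg².
r = 3.984 m

3.98 m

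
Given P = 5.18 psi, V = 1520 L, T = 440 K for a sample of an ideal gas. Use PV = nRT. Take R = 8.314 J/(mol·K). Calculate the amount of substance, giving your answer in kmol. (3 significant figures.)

0.0148 kmol

From the ideal-gas law: n = PV/(RT).
P = 5.18 psi = 35715 Pa; V = 1520 L = 1.520 m³; T = 440 K; R = 8.314 J/(mol·K).
n = 14.84 mol
14.84 mol × (1 kmol / 1000 mol) = 0.01484 kmol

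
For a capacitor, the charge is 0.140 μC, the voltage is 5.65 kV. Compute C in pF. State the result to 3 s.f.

Directly: C = Q/V.
Q = 0.140 μC = 1.400×10^-7 C; V = 5.65 kV = 5650 V.
C = 2.478×10^-11 F
2.478×10^-11 F × (1 pF / 1.000×10^-12 F) = 24.78 pF

24.8 pF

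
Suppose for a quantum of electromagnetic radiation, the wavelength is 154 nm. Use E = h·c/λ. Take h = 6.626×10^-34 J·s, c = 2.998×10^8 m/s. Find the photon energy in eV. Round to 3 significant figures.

8.05 eV

E is given directly by: E = hc/λ.
λ = 154 nm = 1.540×10^-7 m; h = 6.626×10^-34 J·s; c = 2.998×10^8 m/s.
E = 1.290×10^-18 J  (the unit combination reduces to kg·m²/s² = J)
1.290×10^-18 J × (1 eV / 1.602×10^-19 J) = 8.051 eV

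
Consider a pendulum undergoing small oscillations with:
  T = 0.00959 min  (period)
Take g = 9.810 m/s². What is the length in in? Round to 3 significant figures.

Solving T = 2π√(L/g) for L: L = g·(T/2π)².
T = 0.00959 min = 0.5754 s; g = 9.810 m/s².
L = 0.08227 m
0.08227 m × (1 in / 0.02540 m) = 3.239 in

3.24 in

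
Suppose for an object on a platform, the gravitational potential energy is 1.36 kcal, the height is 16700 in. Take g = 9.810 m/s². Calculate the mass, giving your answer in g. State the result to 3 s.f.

1370 g

Solving PE = m·g·h for m: m = PE/(g·h).
PE = 1.36 kcal = 5690 J; h = 16700 in = 424.2 m; g = 9.810 m/s².
m = 1.367 kg
1.367 kg × (1 g / 0.001000 kg) = 1367 g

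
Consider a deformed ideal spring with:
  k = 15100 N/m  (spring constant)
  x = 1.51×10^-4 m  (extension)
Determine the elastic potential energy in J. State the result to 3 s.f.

Directly: U = ½kx².
k = 15100 N/m; x = 1.51×10^-4 m.
U = 1.721×10^-4 J  (the unit combination reduces to kg·m²/s² = J)

1.72×10^-4 J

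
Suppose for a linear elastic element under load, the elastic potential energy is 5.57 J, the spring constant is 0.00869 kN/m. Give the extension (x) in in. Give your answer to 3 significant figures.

Rearranging U = ½k·x² for x: x = √(2U/k).
U = 5.57 J; k = 0.00869 kN/m = 8.690 N/m.
x = 1.132 m
1.132 m × (1 in / 0.02540 m) = 44.58 in

44.6 in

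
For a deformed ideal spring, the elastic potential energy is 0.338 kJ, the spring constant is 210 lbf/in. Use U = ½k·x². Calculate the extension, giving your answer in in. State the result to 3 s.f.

Solving U = ½k·x² for x: x = √(2U/k).
U = 0.338 kJ = 338.0 J; k = 210 lbf/in = 36777 N/m.
x = 0.1356 m
0.1356 m × (1 in / 0.02540 m) = 5.338 in

5.34 in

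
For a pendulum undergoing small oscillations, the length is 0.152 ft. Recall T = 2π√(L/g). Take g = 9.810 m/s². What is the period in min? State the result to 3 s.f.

T is given directly by: T = 2π√(L/g).
L = 0.152 ft = 0.04633 m; g = 9.810 m/s².
T = 0.4318 s
0.4318 s × (1 min / 60.00 s) = 0.007197 min

0.00720 min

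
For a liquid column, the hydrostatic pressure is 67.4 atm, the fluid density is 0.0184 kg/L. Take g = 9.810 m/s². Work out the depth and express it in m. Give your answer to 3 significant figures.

Solving P = ρ·g·h for h: h = P/(ρ·g).
P = 67.4 atm = 6.829×10^6 Pa; ρ = 0.0184 kg/L = 18.40 kg/m³; g = 9.810 m/s².
h = 37835 m

37800 m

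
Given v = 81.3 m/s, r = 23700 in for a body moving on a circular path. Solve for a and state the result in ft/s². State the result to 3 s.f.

a is given directly by: a = v²/r.
v = 81.3 m/s; r = 23700 in = 602.0 m.
a = 10.98 m/s²
10.98 m/s² × (1 ft/s² / 0.3048 m/s²) = 36.02 ft/s²

36.0 ft/s²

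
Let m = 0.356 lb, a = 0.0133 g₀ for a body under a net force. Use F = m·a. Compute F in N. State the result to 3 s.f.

0.0211 N

From Newton's second law: F = m·a.
m = 0.356 lb = 0.1615 kg; a = 0.0133 g₀ = 0.1304 m/s².
F = 0.02106 N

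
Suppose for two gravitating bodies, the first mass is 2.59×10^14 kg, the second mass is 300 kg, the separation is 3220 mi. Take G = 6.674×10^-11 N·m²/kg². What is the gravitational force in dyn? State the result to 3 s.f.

From Newton's law of gravitation: F = Gm₁m₂/r².
m₁ = 2.59×10^14 kg; m₂ = 300 kg; r = 3220 mi = 5.182×10^6 m; G = 6.674×10^-11 N·m²/kg².
F = 1.931×10^-7 N
1.931×10^-7 N × (1 dyn / 1.000×10^-5 N) = 0.01931 dyn

0.0193 dyn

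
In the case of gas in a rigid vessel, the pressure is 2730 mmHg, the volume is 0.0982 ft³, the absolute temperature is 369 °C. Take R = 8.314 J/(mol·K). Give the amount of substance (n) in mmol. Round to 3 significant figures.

From the ideal-gas law: n = PV/(RT).
P = 2730 mmHg = 3.640×10^5 Pa; V = 0.0982 ft³ = 0.002781 m³; T = 369 °C = 642.1 K; R = 8.314 J/(mol·K).
n = 0.1896 mol
0.1896 mol × (1 mmol / 0.001000 mol) = 189.6 mmol

190 mmol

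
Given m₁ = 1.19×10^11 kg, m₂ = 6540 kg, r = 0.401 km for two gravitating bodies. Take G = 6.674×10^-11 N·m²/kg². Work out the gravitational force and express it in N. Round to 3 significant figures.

From Newton's law of gravitation: F = Gm₁m₂/r².
m₁ = 1.19×10^11 kg; m₂ = 6540 kg; r = 0.401 km = 401.0 m; G = 6.674×10^-11 N·m²/kg².
F = 0.3230 N

0.323 N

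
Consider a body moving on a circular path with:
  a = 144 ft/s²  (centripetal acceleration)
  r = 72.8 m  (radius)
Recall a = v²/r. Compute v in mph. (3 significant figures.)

Solving a = v²/r for v: v = √(a·r).
a = 144 ft/s² = 43.89 m/s²; r = 72.8 m.
v = 56.53 m/s
56.53 m/s × (1 mph / 0.4470 m/s) = 126.4 mph

126 mph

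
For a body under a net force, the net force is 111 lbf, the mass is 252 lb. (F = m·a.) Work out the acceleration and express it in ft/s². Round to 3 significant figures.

Rearranging F = m·a for a: a = F/m.
F = 111 lbf = 493.8 N; m = 252 lb = 114.3 kg.
a = 4.320 m/s²
4.320 m/s² × (1 ft/s² / 0.3048 m/s²) = 14.17 ft/s²

14.2 ft/s²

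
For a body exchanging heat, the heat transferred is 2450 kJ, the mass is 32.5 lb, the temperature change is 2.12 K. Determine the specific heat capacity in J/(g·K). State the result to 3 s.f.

Rearranging: c = Q/(m·ΔT).
Q = 2450 kJ = 2.450×10^6 J; m = 32.5 lb = 14.74 kg; ΔT = 2.12 K.
c = 78394 J/(kg·K)
78394 J/(kg·K) × (1 J/(g·K) / 1000 J/(kg·K)) = 78.39 J/(g·K)

78.4 J/(g·K)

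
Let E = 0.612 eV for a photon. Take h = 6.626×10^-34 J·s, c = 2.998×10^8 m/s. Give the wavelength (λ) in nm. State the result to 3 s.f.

2030 nm

Solving E = h·c/λ for λ: λ = hc/E.
E = 0.612 eV = 9.805×10^-20 J; h = 6.626×10^-34 J·s; c = 2.998×10^8 m/s.
λ = 2.026×10^-6 m
2.026×10^-6 m × (1 nm / 1.000×10^-9 m) = 2026 nm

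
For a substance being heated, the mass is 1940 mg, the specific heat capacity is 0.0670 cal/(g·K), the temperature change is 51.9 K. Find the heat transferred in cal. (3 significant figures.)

Q is given directly by: Q = mcΔT.
m = 1940 mg = 0.001940 kg; c = 0.0670 cal/(g·K) = 280.3 J/(kg·K); ΔT = 51.9 K.
Q = 28.23 J
28.23 J × (1 cal / 4.184 J) = 6.746 cal

6.75 cal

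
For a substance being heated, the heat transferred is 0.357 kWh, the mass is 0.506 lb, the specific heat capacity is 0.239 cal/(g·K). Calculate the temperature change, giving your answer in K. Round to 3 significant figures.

5600 K

Solving Q = m·c·ΔT for ΔT: ΔT = Q/(m·c).
Q = 0.357 kWh = 1.285×10^6 J; m = 0.506 lb = 0.2295 kg; c = 0.239 cal/(g·K) = 1000.0 J/(kg·K).
ΔT = 5600 K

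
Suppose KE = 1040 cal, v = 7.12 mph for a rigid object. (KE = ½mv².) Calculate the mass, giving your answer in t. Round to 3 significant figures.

0.859 t

Rearranging: m = 2·KE/v².
KE = 1040 cal = 4351 J; v = 7.12 mph = 3.183 m/s.
m = 859.0 kg
859.0 kg × (1 t / 1000 kg) = 0.8590 t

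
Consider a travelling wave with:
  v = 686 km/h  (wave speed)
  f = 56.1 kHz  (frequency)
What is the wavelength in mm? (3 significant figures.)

Rearranging: λ = v/f.
v = 686 km/h = 190.6 m/s; f = 56.1 kHz = 56100 Hz.
λ = 0.003397 m
0.003397 m × (1 mm / 0.001000 m) = 3.397 mm

3.40 mm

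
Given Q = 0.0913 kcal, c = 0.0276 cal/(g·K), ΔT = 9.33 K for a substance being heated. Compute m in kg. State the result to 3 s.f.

Rearranging Q = m·c·ΔT for m: m = Q/(c·ΔT).
Q = 0.0913 kcal = 382.0 J; c = 0.0276 cal/(g·K) = 115.5 J/(kg·K); ΔT = 9.33 K.
m = 0.3546 kg

0.355 kg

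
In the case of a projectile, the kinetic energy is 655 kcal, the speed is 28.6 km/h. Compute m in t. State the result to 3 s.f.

86.8 t

Rearranging KE = ½mv² for m: m = 2·KE/v².
KE = 655 kcal = 2.741×10^6 J; v = 28.6 km/h = 7.944 m/s.
m = 86843 kg
86843 kg × (1 t / 1000 kg) = 86.84 t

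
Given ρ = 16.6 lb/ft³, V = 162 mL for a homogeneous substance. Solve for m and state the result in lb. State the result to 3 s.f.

0.0950 lb

Solving ρ = m/V for m: m = ρV.
ρ = 16.6 lb/ft³ = 265.9 kg/m³; V = 162 mL = 1.620×10^-4 m³.
m = 0.04308 kg
0.04308 kg × (1 lb / 0.4536 kg) = 0.09497 lb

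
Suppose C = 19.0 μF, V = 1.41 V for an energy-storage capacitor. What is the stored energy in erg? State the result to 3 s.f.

Directly: E = ½CV².
C = 19.0 μF = 1.900×10^-5 F; V = 1.41 V.
E = 1.889×10^-5 J  (the unit combination reduces to kg·m²/s² = J)
1.889×10^-5 J × (1 erg / 1.000×10^-7 J) = 188.9 erg

189 erg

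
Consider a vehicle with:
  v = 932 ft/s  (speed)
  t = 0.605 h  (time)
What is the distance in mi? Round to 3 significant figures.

Rearranging: d = v·t.
v = 932 ft/s = 284.1 m/s; t = 0.605 h = 2178 s.
d = 6.187×10^5 m
6.187×10^5 m × (1 mi / 1609 m) = 384.4 mi

384 mi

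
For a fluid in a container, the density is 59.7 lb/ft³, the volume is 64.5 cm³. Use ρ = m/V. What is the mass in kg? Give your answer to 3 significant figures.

Solving ρ = m/V for m: m = ρV.
ρ = 59.7 lb/ft³ = 956.3 kg/m³; V = 64.5 cm³ = 6.450×10^-5 m³.
m = 0.06168 kg

0.0617 kg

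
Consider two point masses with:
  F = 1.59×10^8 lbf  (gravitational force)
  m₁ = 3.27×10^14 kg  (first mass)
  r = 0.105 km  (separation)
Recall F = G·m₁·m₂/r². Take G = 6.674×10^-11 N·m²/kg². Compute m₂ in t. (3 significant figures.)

Rearranging F = G·m₁·m₂/r² for m₂: m₂ = F·r²/(G·m₁).
F = 1.59×10^8 lbf = 7.073×10^8 N; m₁ = 3.27×10^14 kg; r = 0.105 km = 105.0 m; G = 6.674×10^-11 N·m²/kg².
m₂ = 3.573×10^8 kg
3.573×10^8 kg × (1 t / 1000 kg) = 3.573×10^5 t

3.57×10^5 t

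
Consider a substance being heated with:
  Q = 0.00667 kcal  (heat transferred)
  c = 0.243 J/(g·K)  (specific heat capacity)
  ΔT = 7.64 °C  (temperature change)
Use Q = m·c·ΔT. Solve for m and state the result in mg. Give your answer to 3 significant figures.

15000 mg

Rearranging Q = m·c·ΔT for m: m = Q/(c·ΔT).
Q = 0.00667 kcal = 27.91 J; c = 0.243 J/(g·K) = 243.0 J/(kg·K); ΔT = 7.64 °C = 7.640 K.
m = 0.01503 kg
0.01503 kg × (1 mg / 1.000×10^-6 kg) = 15032 mg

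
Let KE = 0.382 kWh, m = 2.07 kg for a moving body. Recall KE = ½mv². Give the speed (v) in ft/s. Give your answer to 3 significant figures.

Rearranging KE = ½mv² for v: v = √(2·KE/m).
KE = 0.382 kWh = 1.375×10^6 J; m = 2.07 kg.
v = 1153 m/s
1153 m/s × (1 ft/s / 0.3048 m/s) = 3782 ft/s

3780 ft/s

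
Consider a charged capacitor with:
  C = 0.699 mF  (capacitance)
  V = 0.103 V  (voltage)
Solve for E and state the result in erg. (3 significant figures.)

37.1 erg

Directly: E = ½CV².
C = 0.699 mF = 6.990×10^-4 F; V = 0.103 V.
E = 3.708×10^-6 J
3.708×10^-6 J × (1 erg / 1.000×10^-7 J) = 37.08 erg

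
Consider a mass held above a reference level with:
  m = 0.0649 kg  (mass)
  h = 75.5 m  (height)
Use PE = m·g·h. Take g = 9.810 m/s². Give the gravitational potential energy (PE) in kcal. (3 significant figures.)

0.0115 kcal

PE is given directly by: PE = mgh.
m = 0.0649 kg; h = 75.5 m; g = 9.810 m/s².
PE = 48.07 J  (the unit combination reduces to kg·m²/s² = J)
48.07 J × (1 kcal / 4184 J) = 0.01149 kcal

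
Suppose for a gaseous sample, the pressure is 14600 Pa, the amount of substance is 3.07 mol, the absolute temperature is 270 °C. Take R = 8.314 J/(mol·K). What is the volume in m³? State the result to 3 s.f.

0.950 m³

Solving PV = nRT for V: V = nRT/P.
P = 14600 Pa; n = 3.07 mol; T = 270 °C = 543.1 K; R = 8.314 J/(mol·K).
V = 0.9495 m³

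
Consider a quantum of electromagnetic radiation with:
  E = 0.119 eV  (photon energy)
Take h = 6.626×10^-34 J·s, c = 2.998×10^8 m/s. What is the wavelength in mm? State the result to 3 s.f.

Rearranging E = h·c/λ for λ: λ = hc/E.
E = 0.119 eV = 1.907×10^-20 J; h = 6.626×10^-34 J·s; c = 2.998×10^8 m/s.
λ = 1.042×10^-5 m
1.042×10^-5 m × (1 mm / 0.001000 m) = 0.01042 mm

0.0104 mm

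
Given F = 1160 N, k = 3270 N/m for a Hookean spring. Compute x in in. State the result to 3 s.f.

14.0 in

From Hooke's law: x = F/k.
F = 1160 N; k = 3270 N/m.
x = 0.3547 m
0.3547 m × (1 in / 0.02540 m) = 13.97 in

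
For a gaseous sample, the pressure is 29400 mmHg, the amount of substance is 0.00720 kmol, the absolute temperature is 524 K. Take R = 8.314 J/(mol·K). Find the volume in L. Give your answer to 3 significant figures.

8.00 L

Solving PV = nRT for V: V = nRT/P.
P = 29400 mmHg = 3.920×10^6 Pa; n = 0.00720 kmol = 7.200 mol; T = 524 K; R = 8.314 J/(mol·K).
V = 0.008002 m³
0.008002 m³ × (1 L / 0.001000 m³) = 8.002 L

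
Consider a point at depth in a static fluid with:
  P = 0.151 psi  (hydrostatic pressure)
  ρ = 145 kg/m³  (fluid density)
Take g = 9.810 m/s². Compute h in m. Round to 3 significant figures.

Solving P = ρ·g·h for h: h = P/(ρ·g).
P = 0.151 psi = 1041 Pa; ρ = 145 kg/m³; g = 9.810 m/s².
h = 0.7319 m

0.732 m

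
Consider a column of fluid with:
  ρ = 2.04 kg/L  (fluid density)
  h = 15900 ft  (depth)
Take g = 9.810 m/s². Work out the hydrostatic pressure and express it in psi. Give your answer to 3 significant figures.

14100 psi

Directly: P = ρgh.
ρ = 2.04 kg/L = 2040 kg/m³; h = 15900 ft = 4846 m; g = 9.810 m/s².
P = 9.699×10^7 Pa  (the unit combination reduces to kg/(m·s²) = Pa)
9.699×10^7 Pa × (1 psi / 6895 Pa) = 14067 psi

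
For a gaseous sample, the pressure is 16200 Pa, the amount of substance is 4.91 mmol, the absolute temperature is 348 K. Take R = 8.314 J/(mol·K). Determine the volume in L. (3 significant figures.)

0.877 L

From the ideal-gas law: V = nRT/P.
P = 16200 Pa; n = 4.91 mmol = 0.004910 mol; T = 348 K; R = 8.314 J/(mol·K).
V = 8.769×10^-4 m³
8.769×10^-4 m³ × (1 L / 0.001000 m³) = 0.8769 L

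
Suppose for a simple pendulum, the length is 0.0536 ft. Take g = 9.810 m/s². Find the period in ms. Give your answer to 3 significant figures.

256 ms

Directly: T = 2π√(L/g).
L = 0.0536 ft = 0.01634 m; g = 9.810 m/s².
T = 0.2564 s
0.2564 s × (1 ms / 0.001000 s) = 256.4 ms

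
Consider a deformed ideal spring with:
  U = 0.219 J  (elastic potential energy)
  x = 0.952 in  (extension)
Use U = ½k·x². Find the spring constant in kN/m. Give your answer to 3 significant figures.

Rearranging U = ½k·x² for k: k = 2U/x².
U = 0.219 J; x = 0.952 in = 0.02418 m.
k = 749.1 N/m
749.1 N/m × (1 kN/m / 1000 N/m) = 0.7491 kN/m

0.749 kN/m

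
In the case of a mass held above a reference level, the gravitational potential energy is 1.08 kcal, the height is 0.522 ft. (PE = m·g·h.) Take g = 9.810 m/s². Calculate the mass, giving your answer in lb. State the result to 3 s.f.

6380 lb

Solving PE = m·g·h for m: m = PE/(g·h).
PE = 1.08 kcal = 4519 J; h = 0.522 ft = 0.1591 m; g = 9.810 m/s².
m = 2895 kg
2895 kg × (1 lb / 0.4536 kg) = 6383 lb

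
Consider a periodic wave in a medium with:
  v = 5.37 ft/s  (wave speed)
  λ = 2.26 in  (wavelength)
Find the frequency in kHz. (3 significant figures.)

0.0285 kHz

Rearranging: f = v/λ.
v = 5.37 ft/s = 1.637 m/s; λ = 2.26 in = 0.05740 m.
f = 28.51 Hz
28.51 Hz × (1 kHz / 1000 Hz) = 0.02851 kHz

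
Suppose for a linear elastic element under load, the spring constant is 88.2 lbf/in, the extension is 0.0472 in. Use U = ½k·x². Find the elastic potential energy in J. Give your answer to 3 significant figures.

0.0111 J

U is given directly by: U = ½kx².
k = 88.2 lbf/in = 15446 N/m; x = 0.0472 in = 0.001199 m.
U = 0.01110 J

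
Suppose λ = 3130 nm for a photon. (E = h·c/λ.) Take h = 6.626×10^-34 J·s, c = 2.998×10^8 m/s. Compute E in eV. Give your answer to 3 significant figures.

E is given directly by: E = hc/λ.
λ = 3130 nm = 3.130×10^-6 m; h = 6.626×10^-34 J·s; c = 2.998×10^8 m/s.
E = 6.347×10^-20 J  (the unit combination reduces to kg·m²/s² = J)
6.347×10^-20 J × (1 eV / 1.602×10^-19 J) = 0.3961 eV

0.396 eV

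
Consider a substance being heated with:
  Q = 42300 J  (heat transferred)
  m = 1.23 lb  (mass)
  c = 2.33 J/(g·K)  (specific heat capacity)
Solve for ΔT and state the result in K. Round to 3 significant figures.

Rearranging: ΔT = Q/(m·c).
Q = 42300 J; m = 1.23 lb = 0.5579 kg; c = 2.33 J/(g·K) = 2330 J/(kg·K).
ΔT = 32.54 K

32.5 K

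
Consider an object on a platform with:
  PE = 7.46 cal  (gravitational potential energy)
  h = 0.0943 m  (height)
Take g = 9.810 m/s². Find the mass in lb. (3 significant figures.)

74.4 lb

Rearranging: m = PE/(g·h).
PE = 7.46 cal = 31.21 J; h = 0.0943 m; g = 9.810 m/s².
m = 33.74 kg
33.74 kg × (1 lb / 0.4536 kg) = 74.38 lb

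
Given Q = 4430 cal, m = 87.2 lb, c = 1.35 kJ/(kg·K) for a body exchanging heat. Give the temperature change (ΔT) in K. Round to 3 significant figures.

0.347 K

Rearranging: ΔT = Q/(m·c).
Q = 4430 cal = 18535 J; m = 87.2 lb = 39.55 kg; c = 1.35 kJ/(kg·K) = 1350 J/(kg·K).
ΔT = 0.3471 K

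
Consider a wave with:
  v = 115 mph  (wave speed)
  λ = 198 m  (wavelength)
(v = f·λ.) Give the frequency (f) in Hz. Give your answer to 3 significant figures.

0.260 Hz

Rearranging v = f·λ for f: f = v/λ.
v = 115 mph = 51.41 m/s; λ = 198 m.
f = 0.2596 Hz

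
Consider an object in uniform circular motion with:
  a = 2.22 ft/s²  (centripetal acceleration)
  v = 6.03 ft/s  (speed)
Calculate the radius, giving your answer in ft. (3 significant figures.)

16.4 ft

Rearranging a = v²/r for r: r = v²/a.
a = 2.22 ft/s² = 0.6767 m/s²; v = 6.03 ft/s = 1.838 m/s.
r = 4.992 m
4.992 m × (1 ft / 0.3048 m) = 16.38 ft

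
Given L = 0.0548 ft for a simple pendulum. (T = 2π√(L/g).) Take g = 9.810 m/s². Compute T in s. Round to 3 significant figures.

T is given directly by: T = 2π√(L/g).
L = 0.0548 ft = 0.01670 m; g = 9.810 m/s².
T = 0.2593 s

0.259 s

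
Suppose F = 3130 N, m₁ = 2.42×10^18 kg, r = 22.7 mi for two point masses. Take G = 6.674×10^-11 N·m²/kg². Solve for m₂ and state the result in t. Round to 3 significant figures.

25.9 t

From Newton's law of gravitation: m₂ = F·r²/(G·m₁).
F = 3130 N; m₁ = 2.42×10^18 kg; r = 22.7 mi = 36532 m; G = 6.674×10^-11 N·m²/kg².
m₂ = 25864 kg
25864 kg × (1 t / 1000 kg) = 25.86 t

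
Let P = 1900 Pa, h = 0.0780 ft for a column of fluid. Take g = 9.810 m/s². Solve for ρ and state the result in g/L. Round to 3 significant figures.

8150 g/L

Rearranging P = ρ·g·h for ρ: ρ = P/(g·h).
P = 1900 Pa; h = 0.0780 ft = 0.02377 m; g = 9.810 m/s².
ρ = 8147 kg/m³
Since 1 g/L = 1 kg/m³, 8147 g/L.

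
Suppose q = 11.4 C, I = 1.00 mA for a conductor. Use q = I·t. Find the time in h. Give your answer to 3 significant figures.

Rearranging: t = q/I.
q = 11.4 C; I = 1.00 mA = 0.001000 A.
t = 11400 s
11400 s × (1 h / 3600 s) = 3.167 h

3.17 h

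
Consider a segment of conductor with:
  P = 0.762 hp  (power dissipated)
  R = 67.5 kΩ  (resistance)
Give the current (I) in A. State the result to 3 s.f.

Rearranging: I = √(P/R).
P = 0.762 hp = 568.2 W; R = 67.5 kΩ = 67500 Ω.
I = 0.09175 A

0.0918 A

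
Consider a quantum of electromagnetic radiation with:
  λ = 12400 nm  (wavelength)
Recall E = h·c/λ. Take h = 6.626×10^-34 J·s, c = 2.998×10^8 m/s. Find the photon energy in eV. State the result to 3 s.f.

0.100 eV

E is given directly by: E = hc/λ.
λ = 12400 nm = 1.240×10^-5 m; h = 6.626×10^-34 J·s; c = 2.998×10^8 m/s.
E = 1.602×10^-20 J  (the unit combination reduces to kg·m²/s² = J)
1.602×10^-20 J × (1 eV / 1.602×10^-19 J) = 0.09999 eV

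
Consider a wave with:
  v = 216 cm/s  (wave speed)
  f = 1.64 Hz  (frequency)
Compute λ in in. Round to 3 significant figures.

51.9 in

Solving v = f·λ for λ: λ = v/f.
v = 216 cm/s = 2.160 m/s; f = 1.64 Hz.
λ = 1.317 m
1.317 m × (1 in / 0.02540 m) = 51.85 in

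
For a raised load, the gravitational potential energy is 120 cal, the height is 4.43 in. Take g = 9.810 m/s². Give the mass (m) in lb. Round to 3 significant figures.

1000 lb

Solving PE = m·g·h for m: m = PE/(g·h).
PE = 120 cal = 502.1 J; h = 4.43 in = 0.1125 m; g = 9.810 m/s².
m = 454.8 kg
454.8 kg × (1 lb / 0.4536 kg) = 1003 lb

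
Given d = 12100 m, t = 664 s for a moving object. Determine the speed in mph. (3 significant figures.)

40.8 mph

v is given directly by: v = d/t.
d = 12100 m; t = 664 s.
v = 18.22 m/s
18.22 m/s × (1 mph / 0.4470 m/s) = 40.76 mph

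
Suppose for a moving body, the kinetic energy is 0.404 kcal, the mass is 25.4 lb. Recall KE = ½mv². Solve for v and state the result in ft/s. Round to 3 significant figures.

56.2 ft/s

Rearranging KE = ½mv² for v: v = √(2·KE/m).
KE = 0.404 kcal = 1690 J; m = 25.4 lb = 11.52 kg.
v = 17.13 m/s
17.13 m/s × (1 ft/s / 0.3048 m/s) = 56.20 ft/s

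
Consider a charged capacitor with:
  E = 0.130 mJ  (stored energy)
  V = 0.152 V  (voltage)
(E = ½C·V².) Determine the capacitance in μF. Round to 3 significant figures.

Rearranging E = ½C·V² for C: C = 2E/V².
E = 0.130 mJ = 1.300×10^-4 J; V = 0.152 V.
C = 0.01125 F
0.01125 F × (1 μF / 1.000×10^-6 F) = 11253 μF

11300 μF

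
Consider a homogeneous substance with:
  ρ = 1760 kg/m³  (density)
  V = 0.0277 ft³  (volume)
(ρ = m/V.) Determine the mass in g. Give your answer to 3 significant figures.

Solving ρ = m/V for m: m = ρV.
ρ = 1760 kg/m³; V = 0.0277 ft³ = 7.844×10^-4 m³.
m = 1.381 kg
1.381 kg × (1 g / 0.001000 kg) = 1381 g

1380 g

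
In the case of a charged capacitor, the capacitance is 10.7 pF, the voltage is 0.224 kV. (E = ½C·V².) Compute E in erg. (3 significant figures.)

2.68 erg

E is given directly by: E = ½CV².
C = 10.7 pF = 1.070×10^-11 F; V = 0.224 kV = 224.0 V.
E = 2.684×10^-7 J  (the unit combination reduces to kg·m²/s² = J)
2.684×10^-7 J × (1 erg / 1.000×10^-7 J) = 2.684 erg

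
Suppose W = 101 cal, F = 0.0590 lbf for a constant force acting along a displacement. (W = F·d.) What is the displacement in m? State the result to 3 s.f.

Rearranging: d = W/F.
W = 101 cal = 422.6 J; F = 0.0590 lbf = 0.2624 N.
d = 1610 m

1610 m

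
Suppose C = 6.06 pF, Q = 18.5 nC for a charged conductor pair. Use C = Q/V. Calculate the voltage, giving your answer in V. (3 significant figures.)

Rearranging C = Q/V for V: V = Q/C.
C = 6.06 pF = 6.060×10^-12 F; Q = 18.5 nC = 1.850×10^-8 C.
V = 3053 V

3050 V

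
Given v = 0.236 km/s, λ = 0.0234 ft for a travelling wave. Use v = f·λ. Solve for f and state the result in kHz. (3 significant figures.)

Rearranging: f = v/λ.
v = 0.236 km/s = 236.0 m/s; λ = 0.0234 ft = 0.007132 m.
f = 33089 Hz
33089 Hz × (1 kHz / 1000 Hz) = 33.09 kHz

33.1 kHz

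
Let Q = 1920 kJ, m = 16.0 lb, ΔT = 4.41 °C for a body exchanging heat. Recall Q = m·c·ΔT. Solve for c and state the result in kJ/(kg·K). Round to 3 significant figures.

Solving Q = m·c·ΔT for c: c = Q/(m·ΔT).
Q = 1920 kJ = 1.920×10^6 J; m = 16.0 lb = 7.257 kg; ΔT = 4.41 °C = 4.410 K.
c = 59990 J/(kg·K)
59990 J/(kg·K) × (1 kJ/(kg·K) / 1000 J/(kg·K)) = 59.99 kJ/(kg·K)

60.0 kJ/(kg·K)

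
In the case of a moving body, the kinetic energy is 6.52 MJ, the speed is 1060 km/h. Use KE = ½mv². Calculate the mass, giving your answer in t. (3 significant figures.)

0.150 t

Rearranging KE = ½mv² for m: m = 2·KE/v².
KE = 6.52 MJ = 6.520×10^6 J; v = 1060 km/h = 294.4 m/s.
m = 150.4 kg
150.4 kg × (1 t / 1000 kg) = 0.1504 t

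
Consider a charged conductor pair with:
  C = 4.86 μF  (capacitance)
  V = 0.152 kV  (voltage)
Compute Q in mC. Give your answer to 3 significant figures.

Solving C = Q/V for Q: Q = CV.
C = 4.86 μF = 4.860×10^-6 F; V = 0.152 kV = 152.0 V.
Q = 7.387×10^-4 C
7.387×10^-4 C × (1 mC / 0.001000 C) = 0.7387 mC

0.739 mC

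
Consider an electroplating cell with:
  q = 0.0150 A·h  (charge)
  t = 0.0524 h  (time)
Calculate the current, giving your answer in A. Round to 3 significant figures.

0.286 A

Rearranging q = I·t for I: I = q/t.
q = 0.0150 A·h = 54.00 C; t = 0.0524 h = 188.6 s.
I = 0.2863 A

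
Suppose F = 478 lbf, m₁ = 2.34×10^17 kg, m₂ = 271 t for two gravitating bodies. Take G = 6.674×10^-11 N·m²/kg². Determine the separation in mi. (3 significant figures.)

From Newton's law of gravitation: r = √(G·m₁m₂/F).
F = 478 lbf = 2126 N; m₁ = 2.34×10^17 kg; m₂ = 271 t = 2.710×10^5 kg; G = 6.674×10^-11 N·m²/kg².
r = 44615 m
44615 m × (1 mi / 1609 m) = 27.72 mi

27.7 mi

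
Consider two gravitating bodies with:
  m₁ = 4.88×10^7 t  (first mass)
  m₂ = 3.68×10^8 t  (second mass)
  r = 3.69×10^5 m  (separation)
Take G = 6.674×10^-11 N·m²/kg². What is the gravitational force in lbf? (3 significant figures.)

Directly: F = Gm₁m₂/r².
m₁ = 4.88×10^7 t = 4.880×10^10 kg; m₂ = 3.68×10^8 t = 3.680×10^11 kg; r = 3.69×10^5 m; G = 6.674×10^-11 N·m²/kg².
F = 8.802 N  (the unit combination reduces to kg·m/s² = N)
8.802 N × (1 lbf / 4.448 N) = 1.979 lbf

1.98 lbf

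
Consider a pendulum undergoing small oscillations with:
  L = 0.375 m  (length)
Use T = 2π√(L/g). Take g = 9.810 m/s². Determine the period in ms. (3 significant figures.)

1230 ms

Directly: T = 2π√(L/g).
L = 0.375 m; g = 9.810 m/s².
T = 1.228 s
1.228 s × (1 ms / 0.001000 s) = 1228 ms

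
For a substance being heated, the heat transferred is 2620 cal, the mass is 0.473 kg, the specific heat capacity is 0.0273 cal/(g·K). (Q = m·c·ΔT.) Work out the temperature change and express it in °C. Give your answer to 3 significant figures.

Rearranging Q = m·c·ΔT for ΔT: ΔT = Q/(m·c).
Q = 2620 cal = 10962 J; m = 0.473 kg; c = 0.0273 cal/(g·K) = 114.2 J/(kg·K).
ΔT = 202.9 K
Since 1 °C = 1 K, 202.9 °C.

203 °C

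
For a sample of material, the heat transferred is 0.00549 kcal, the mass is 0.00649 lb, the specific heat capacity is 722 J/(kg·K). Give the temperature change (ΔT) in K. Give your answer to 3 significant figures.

10.8 K

Rearranging Q = m·c·ΔT for ΔT: ΔT = Q/(m·c).
Q = 0.00549 kcal = 22.97 J; m = 0.00649 lb = 0.002944 kg; c = 722 J/(kg·K).
ΔT = 10.81 K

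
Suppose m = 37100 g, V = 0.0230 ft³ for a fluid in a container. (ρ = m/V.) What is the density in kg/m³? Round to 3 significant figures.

Directly: ρ = m/V.
m = 37100 g = 37.10 kg; V = 0.0230 ft³ = 6.513×10^-4 m³.
ρ = 56964 kg/m³

57000 kg/m³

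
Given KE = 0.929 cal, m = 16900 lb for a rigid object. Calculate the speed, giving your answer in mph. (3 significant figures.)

Rearranging KE = ½mv² for v: v = √(2·KE/m).
KE = 0.929 cal = 3.887 J; m = 16900 lb = 7666 kg.
v = 0.03185 m/s
0.03185 m/s × (1 mph / 0.4470 m/s) = 0.07124 mph

0.0712 mph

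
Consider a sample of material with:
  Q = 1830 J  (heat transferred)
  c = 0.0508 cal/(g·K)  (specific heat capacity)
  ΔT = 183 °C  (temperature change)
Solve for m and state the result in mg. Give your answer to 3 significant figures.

Solving Q = m·c·ΔT for m: m = Q/(c·ΔT).
Q = 1830 J; c = 0.0508 cal/(g·K) = 212.5 J/(kg·K); ΔT = 183 °C = 183.0 K.
m = 0.04705 kg
0.04705 kg × (1 mg / 1.000×10^-6 kg) = 47048 mg

47000 mg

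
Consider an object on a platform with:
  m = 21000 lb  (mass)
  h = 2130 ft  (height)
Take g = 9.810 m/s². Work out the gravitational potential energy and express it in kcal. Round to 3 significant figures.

14500 kcal

PE is given directly by: PE = mgh.
m = 21000 lb = 9525 kg; h = 2130 ft = 649.2 m; g = 9.810 m/s².
PE = 6.067×10^7 J
6.067×10^7 J × (1 kcal / 4184 J) = 14500 kcal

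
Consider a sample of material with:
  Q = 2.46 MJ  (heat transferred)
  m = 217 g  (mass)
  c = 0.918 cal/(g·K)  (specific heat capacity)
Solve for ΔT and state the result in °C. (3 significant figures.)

Rearranging Q = m·c·ΔT for ΔT: ΔT = Q/(m·c).
Q = 2.46 MJ = 2.460×10^6 J; m = 217 g = 0.2170 kg; c = 0.918 cal/(g·K) = 3841 J/(kg·K).
ΔT = 2951 K
Since 1 °C = 1 K, 2951 °C.

2950 °C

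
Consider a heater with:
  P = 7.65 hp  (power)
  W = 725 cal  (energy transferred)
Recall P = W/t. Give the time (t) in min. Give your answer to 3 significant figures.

Rearranging P = W/t for t: t = W/P.
P = 7.65 hp = 5705 W; W = 725 cal = 3033 J.
t = 0.5317 s
0.5317 s × (1 min / 60.00 s) = 0.008862 min

0.00886 min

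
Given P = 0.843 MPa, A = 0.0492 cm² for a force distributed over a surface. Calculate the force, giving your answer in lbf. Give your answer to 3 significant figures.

Rearranging: F = P·A.
P = 0.843 MPa = 8.430×10^5 Pa; A = 0.0492 cm² = 4.920×10^-6 m².
F = 4.148 N
4.148 N × (1 lbf / 4.448 N) = 0.9324 lbf

0.932 lbf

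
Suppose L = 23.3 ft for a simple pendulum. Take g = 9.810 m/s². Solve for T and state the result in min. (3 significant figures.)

Directly: T = 2π√(L/g).
L = 23.3 ft = 7.102 m; g = 9.810 m/s².
T = 5.346 s
5.346 s × (1 min / 60.00 s) = 0.08910 min

0.0891 min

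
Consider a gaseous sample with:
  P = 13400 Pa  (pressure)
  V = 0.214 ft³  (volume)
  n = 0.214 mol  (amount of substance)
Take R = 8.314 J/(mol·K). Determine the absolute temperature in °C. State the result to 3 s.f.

-228 °C

Rearranging: T = PV/(nR).
P = 13400 Pa; V = 0.214 ft³ = 0.006060 m³; n = 0.214 mol; R = 8.314 J/(mol·K).
T = 45.64 K
45.64 K − 273.15 = -227.5 °C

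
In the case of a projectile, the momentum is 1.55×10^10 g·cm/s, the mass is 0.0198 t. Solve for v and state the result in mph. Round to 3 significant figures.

17500 mph

Solving p = m·v for v: v = p/m.
p = 1.55×10^10 g·cm/s = 1.550×10^5 kg·m/s; m = 0.0198 t = 19.80 kg.
v = 7828 m/s
7828 m/s × (1 mph / 0.4470 m/s) = 17511 mph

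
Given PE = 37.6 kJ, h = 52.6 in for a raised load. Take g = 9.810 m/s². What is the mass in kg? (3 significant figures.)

Rearranging: m = PE/(g·h).
PE = 37.6 kJ = 37600 J; h = 52.6 in = 1.336 m; g = 9.810 m/s².
m = 2869 kg

2870 kg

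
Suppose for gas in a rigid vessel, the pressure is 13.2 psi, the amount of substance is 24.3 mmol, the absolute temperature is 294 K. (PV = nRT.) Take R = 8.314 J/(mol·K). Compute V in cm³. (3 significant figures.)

653 cm³

Rearranging: V = nRT/P.
P = 13.2 psi = 91011 Pa; n = 24.3 mmol = 0.02430 mol; T = 294 K; R = 8.314 J/(mol·K).
V = 6.526×10^-4 m³
6.526×10^-4 m³ × (1 cm³ / 1.000×10^-6 m³) = 652.6 cm³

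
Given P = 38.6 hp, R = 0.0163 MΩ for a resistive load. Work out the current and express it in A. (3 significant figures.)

1.33 A

Solving P = I²R for I: I = √(P/R).
P = 38.6 hp = 28784 W; R = 0.0163 MΩ = 16300 Ω.
I = 1.329 A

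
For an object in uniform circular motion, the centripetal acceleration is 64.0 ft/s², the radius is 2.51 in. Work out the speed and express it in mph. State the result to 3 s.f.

2.49 mph

Solving a = v²/r for v: v = √(a·r).
a = 64.0 ft/s² = 19.51 m/s²; r = 2.51 in = 0.06375 m.
v = 1.115 m/s
1.115 m/s × (1 mph / 0.4470 m/s) = 2.495 mph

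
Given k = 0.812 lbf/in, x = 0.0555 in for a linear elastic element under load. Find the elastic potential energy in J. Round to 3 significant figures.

1.41×10^-4 J

U is given directly by: U = ½kx².
k = 0.812 lbf/in = 142.2 N/m; x = 0.0555 in = 0.001410 m.
U = 1.413×10^-4 J  (the unit combination reduces to kg·m²/s² = J)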